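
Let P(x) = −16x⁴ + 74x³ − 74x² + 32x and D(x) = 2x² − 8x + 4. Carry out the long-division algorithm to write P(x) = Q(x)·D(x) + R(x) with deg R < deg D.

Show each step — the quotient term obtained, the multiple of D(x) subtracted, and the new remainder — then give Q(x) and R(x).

Q(x) = −8x² + 5x − 1; R(x) = 4x + 4

Step 1: lead(−16x⁴ + 74x³ − 74x² + 32x) ÷ lead(D) = −16x⁴ ÷ 2x² = −8x². Subtract (−8x²)·D = −16x⁴ + 64x³ − 32x². Remainder: 10x³ − 42x² + 32x.
Step 2: lead(10x³ − 42x² + 32x) ÷ lead(D) = 10x³ ÷ 2x² = 5x. Subtract (5x)·D = 10x³ − 40x² + 20x. Remainder: −2x² + 12x.
Step 3: lead(−2x² + 12x) ÷ lead(D) = −2x² ÷ 2x² = −1. Subtract (−1)·D = −2x² + 8x − 4. Remainder: 4x + 4.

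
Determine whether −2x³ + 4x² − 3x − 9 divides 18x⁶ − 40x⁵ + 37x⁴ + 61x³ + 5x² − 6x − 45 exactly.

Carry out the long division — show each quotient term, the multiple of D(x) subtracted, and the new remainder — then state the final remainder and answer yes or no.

R(x) = 0, so D(x) is a factor of P(x). yes

Step 1: lead(18x⁶ − 40x⁵ + 37x⁴ + 61x³ + 5x² − 6x − 45) ÷ lead(D) = 18x⁶ ÷ −2x³ = −9x³. Subtract (−9x³)·D = 18x⁶ − 36x⁵ + 27x⁴ + 81x³. Remainder: −4x⁵ + 10x⁴ − 20x³ + 5x² − 6x − 45.
Step 2: lead(−4x⁵ + 10x⁴ − 20x³ + 5x² − 6x − 45) ÷ lead(D) = −4x⁵ ÷ −2x³ = 2x². Subtract (2x²)·D = −4x⁵ + 8x⁴ − 6x³ − 18x². Remainder: 2x⁴ − 14x³ + 23x² − 6x − 45.
Step 3: lead(2x⁴ − 14x³ + 23x² − 6x − 45) ÷ lead(D) = 2x⁴ ÷ −2x³ = −x. Subtract (−x)·D = 2x⁴ − 4x³ + 3x² + 9x. Remainder: −10x³ + 20x² − 15x − 45.
Step 4: lead(−10x³ + 20x² − 15x − 45) ÷ lead(D) = −10x³ ÷ −2x³ = 5. Subtract (5)·D = −10x³ + 20x² − 15x − 45. Remainder: 0.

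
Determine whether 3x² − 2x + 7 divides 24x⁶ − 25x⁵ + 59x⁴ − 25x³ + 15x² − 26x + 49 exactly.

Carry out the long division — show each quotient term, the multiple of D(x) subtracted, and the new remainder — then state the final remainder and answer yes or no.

Step 1: lead(24x⁶ − 25x⁵ + 59x⁴ − 25x³ + 15x² − 26x + 49) ÷ lead(D) = 24x⁶ ÷ 3x² = 8x⁴. Subtract (8x⁴)·D = 24x⁶ − 16x⁵ + 56x⁴. Remainder: −9x⁵ + 3x⁴ − 25x³ + 15x² − 26x + 49.
Step 2: lead(−9x⁵ + 3x⁴ − 25x³ + 15x² − 26x + 49) ÷ lead(D) = −9x⁵ ÷ 3x² = −3x³. Subtract (−3x³)·D = −9x⁵ + 6x⁴ − 21x³. Remainder: −3x⁴ − 4x³ + 15x² − 26x + 49.
Step 3: lead(−3x⁴ − 4x³ + 15x² − 26x + 49) ÷ lead(D) = −3x⁴ ÷ 3x² = −x². Subtract (−x²)·D = −3x⁴ + 2x³ − 7x². Remainder: −6x³ + 22x² − 26x + 49.
Step 4: lead(−6x³ + 22x² − 26x + 49) ÷ lead(D) = −6x³ ÷ 3x² = −2x. Subtract (−2x)·D = −6x³ + 4x² − 14x. Remainder: 18x² − 12x + 49.
Step 5: lead(18x² − 12x + 49) ÷ lead(D) = 18x² ÷ 3x² = 6. Subtract (6)·D = 18x² − 12x + 42. Remainder: 7.

R(x) = 7, so D(x) is not a factor of P(x). no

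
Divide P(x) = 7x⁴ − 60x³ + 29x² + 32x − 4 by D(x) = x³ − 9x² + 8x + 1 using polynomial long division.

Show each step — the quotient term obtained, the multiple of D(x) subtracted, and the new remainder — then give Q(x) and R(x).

Q(x) = 7x + 3; R(x) = x − 7

Step 1: lead(7x⁴ − 60x³ + 29x² + 32x − 4) ÷ lead(D) = 7x⁴ ÷ x³ = 7x. Subtract (7x)·D = 7x⁴ − 63x³ + 56x² + 7x. Remainder: 3x³ − 27x² + 25x − 4.
Step 2: lead(3x³ − 27x² + 25x − 4) ÷ lead(D) = 3x³ ÷ x³ = 3. Subtract (3)·D = 3x³ − 27x² + 24x + 3. Remainder: x − 7.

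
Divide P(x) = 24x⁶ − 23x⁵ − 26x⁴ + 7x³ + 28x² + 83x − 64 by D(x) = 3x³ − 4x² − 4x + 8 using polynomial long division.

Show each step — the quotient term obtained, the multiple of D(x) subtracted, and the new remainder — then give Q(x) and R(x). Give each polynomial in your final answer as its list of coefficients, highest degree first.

Q = [8, 3, 6, -7]; R = [7, -8]

Step 1: lead(24x⁶ − 23x⁵ − 26x⁴ + 7x³ + 28x² + 83x − 64) ÷ lead(D) = 24x⁶ ÷ 3x³ = 8x³. Subtract (8x³)·D = 24x⁶ − 32x⁵ − 32x⁴ + 64x³. Remainder: 9x⁵ + 6x⁴ − 57x³ + 28x² + 83x − 64.
Step 2: lead(9x⁵ + 6x⁴ − 57x³ + 28x² + 83x − 64) ÷ lead(D) = 9x⁵ ÷ 3x³ = 3x². Subtract (3x²)·D = 9x⁵ − 12x⁴ − 12x³ + 24x². Remainder: 18x⁴ − 45x³ + 4x² + 83x − 64.
Step 3: lead(18x⁴ − 45x³ + 4x² + 83x − 64) ÷ lead(D) = 18x⁴ ÷ 3x³ = 6x. Subtract (6x)·D = 18x⁴ − 24x³ − 24x² + 48x. Remainder: −21x³ + 28x² + 35x − 64.
Step 4: lead(−21x³ + 28x² + 35x − 64) ÷ lead(D) = −21x³ ÷ 3x³ = −7. Subtract (−7)·D = −21x³ + 28x² + 28x − 56. Remainder: 7x − 8.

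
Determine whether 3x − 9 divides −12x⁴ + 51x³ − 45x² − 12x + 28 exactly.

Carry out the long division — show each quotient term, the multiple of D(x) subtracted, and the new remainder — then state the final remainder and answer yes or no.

Step 1: lead(−12x⁴ + 51x³ − 45x² − 12x + 28) ÷ lead(D) = −12x⁴ ÷ 3x = −4x³. Subtract (−4x³)·D = −12x⁴ + 36x³. Remainder: 15x³ − 45x² − 12x + 28.
Step 2: lead(15x³ − 45x² − 12x + 28) ÷ lead(D) = 15x³ ÷ 3x = 5x². Subtract (5x²)·D = 15x³ − 45x². Remainder: −12x + 28.
Step 3: lead(−12x + 28) ÷ lead(D) = −12x ÷ 3x = −4. Subtract (−4)·D = −12x + 36. Remainder: −8.

R(x) = −8, so D(x) is not a factor of P(x). no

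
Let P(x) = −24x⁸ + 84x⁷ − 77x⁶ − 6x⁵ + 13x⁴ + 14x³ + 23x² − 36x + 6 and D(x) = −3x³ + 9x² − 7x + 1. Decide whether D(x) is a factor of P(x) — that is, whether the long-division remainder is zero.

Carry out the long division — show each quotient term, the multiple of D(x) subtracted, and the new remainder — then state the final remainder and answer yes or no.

R(x) = −4x + 1, so D(x) is not a factor of P(x). no

Step 1: lead(−24x⁸ + 84x⁷ − 77x⁶ − 6x⁵ + 13x⁴ + 14x³ + 23x² − 36x + 6) ÷ lead(D) = −24x⁸ ÷ −3x³ = 8x⁵. Subtract (8x⁵)·D = −24x⁸ + 72x⁷ − 56x⁶ + 8x⁵. Remainder: 12x⁷ − 21x⁶ − 14x⁵ + 13x⁴ + 14x³ + 23x² − 36x + 6.
Step 2: lead(12x⁷ − 21x⁶ − 14x⁵ + 13x⁴ + 14x³ + 23x² − 36x + 6) ÷ lead(D) = 12x⁷ ÷ −3x³ = −4x⁴. Subtract (−4x⁴)·D = 12x⁷ − 36x⁶ + 28x⁵ − 4x⁴. Remainder: 15x⁶ − 42x⁵ + 17x⁴ + 14x³ + 23x² − 36x + 6.
Step 3: lead(15x⁶ − 42x⁵ + 17x⁴ + 14x³ + 23x² − 36x + 6) ÷ lead(D) = 15x⁶ ÷ −3x³ = −5x³. Subtract (−5x³)·D = 15x⁶ − 45x⁵ + 35x⁴ − 5x³. Remainder: 3x⁵ − 18x⁴ + 19x³ + 23x² − 36x + 6.
Step 4: lead(3x⁵ − 18x⁴ + 19x³ + 23x² − 36x + 6) ÷ lead(D) = 3x⁵ ÷ −3x³ = −x². Subtract (−x²)·D = 3x⁵ − 9x⁴ + 7x³ − x². Remainder: −9x⁴ + 12x³ + 24x² − 36x + 6.
Step 5: lead(−9x⁴ + 12x³ + 24x² − 36x + 6) ÷ lead(D) = −9x⁴ ÷ −3x³ = 3x. Subtract (3x)·D = −9x⁴ + 27x³ − 21x² + 3x. Remainder: −15x³ + 45x² − 39x + 6.
Step 6: lead(−15x³ + 45x² − 39x + 6) ÷ lead(D) = −15x³ ÷ −3x³ = 5. Subtract (5)·D = −15x³ + 45x² − 35x + 5. Remainder: −4x + 1.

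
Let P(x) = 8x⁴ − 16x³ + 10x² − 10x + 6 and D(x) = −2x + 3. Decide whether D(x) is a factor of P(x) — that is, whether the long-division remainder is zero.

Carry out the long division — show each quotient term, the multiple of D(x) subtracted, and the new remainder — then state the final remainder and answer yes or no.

R(x) = 0, so D(x) is a factor of P(x). yes

Step 1: lead(8x⁴ − 16x³ + 10x² − 10x + 6) ÷ lead(D) = 8x⁴ ÷ −2x = −4x³. Subtract (−4x³)·D = 8x⁴ − 12x³. Remainder: −4x³ + 10x² − 10x + 6.
Step 2: lead(−4x³ + 10x² − 10x + 6) ÷ lead(D) = −4x³ ÷ −2x = 2x². Subtract (2x²)·D = −4x³ + 6x². Remainder: 4x² − 10x + 6.
Step 3: lead(4x² − 10x + 6) ÷ lead(D) = 4x² ÷ −2x = −2x. Subtract (−2x)·D = 4x² − 6x. Remainder: −4x + 6.
Step 4: lead(−4x + 6) ÷ lead(D) = −4x ÷ −2x = 2. Subtract (2)·D = −4x + 6. Remainder: 0.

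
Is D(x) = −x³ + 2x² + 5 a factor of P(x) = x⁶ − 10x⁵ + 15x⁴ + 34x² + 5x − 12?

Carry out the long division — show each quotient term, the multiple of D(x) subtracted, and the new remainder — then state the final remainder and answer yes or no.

R(x) = 3, so D(x) is not a factor of P(x). no

Step 1: lead(x⁶ − 10x⁵ + 15x⁴ + 34x² + 5x − 12) ÷ lead(D) = x⁶ ÷ −x³ = −x³. Subtract (−x³)·D = x⁶ − 2x⁵ − 5x³. Remainder: −8x⁵ + 15x⁴ + 5x³ + 34x² + 5x − 12.
Step 2: lead(−8x⁵ + 15x⁴ + 5x³ + 34x² + 5x − 12) ÷ lead(D) = −8x⁵ ÷ −x³ = 8x². Subtract (8x²)·D = −8x⁵ + 16x⁴ + 40x². Remainder: −x⁴ + 5x³ − 6x² + 5x − 12.
Step 3: lead(−x⁴ + 5x³ − 6x² + 5x − 12) ÷ lead(D) = −x⁴ ÷ −x³ = x. Subtract (x)·D = −x⁴ + 2x³ + 5x. Remainder: 3x³ − 6x² − 12.
Step 4: lead(3x³ − 6x² − 12) ÷ lead(D) = 3x³ ÷ −x³ = −3. Subtract (−3)·D = 3x³ − 6x² − 15. Remainder: 3.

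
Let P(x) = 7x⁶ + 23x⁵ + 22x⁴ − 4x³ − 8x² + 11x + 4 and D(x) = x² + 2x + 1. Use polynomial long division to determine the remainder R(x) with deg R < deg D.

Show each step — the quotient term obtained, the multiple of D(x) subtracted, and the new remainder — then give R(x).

Step 1: lead(7x⁶ + 23x⁵ + 22x⁴ − 4x³ − 8x² + 11x + 4) ÷ lead(D) = 7x⁶ ÷ x² = 7x⁴. Subtract (7x⁴)·D = 7x⁶ + 14x⁵ + 7x⁴. Remainder: 9x⁵ + 15x⁴ − 4x³ − 8x² + 11x + 4.
Step 2: lead(9x⁵ + 15x⁴ − 4x³ − 8x² + 11x + 4) ÷ lead(D) = 9x⁵ ÷ x² = 9x³. Subtract (9x³)·D = 9x⁵ + 18x⁴ + 9x³. Remainder: −3x⁴ − 13x³ − 8x² + 11x + 4.
Step 3: lead(−3x⁴ − 13x³ − 8x² + 11x + 4) ÷ lead(D) = −3x⁴ ÷ x² = −3x². Subtract (−3x²)·D = −3x⁴ − 6x³ − 3x². Remainder: −7x³ − 5x² + 11x + 4.
Step 4: lead(−7x³ − 5x² + 11x + 4) ÷ lead(D) = −7x³ ÷ x² = −7x. Subtract (−7x)·D = −7x³ − 14x² − 7x. Remainder: 9x² + 18x + 4.
Step 5: lead(9x² + 18x + 4) ÷ lead(D) = 9x² ÷ x² = 9. Subtract (9)·D = 9x² + 18x + 9. Remainder: −5.

R(x) = −5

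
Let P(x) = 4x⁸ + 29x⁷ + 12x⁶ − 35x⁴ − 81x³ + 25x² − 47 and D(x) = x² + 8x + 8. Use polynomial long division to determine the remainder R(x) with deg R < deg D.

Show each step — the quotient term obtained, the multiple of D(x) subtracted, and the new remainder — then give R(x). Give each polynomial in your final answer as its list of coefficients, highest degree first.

R = [9]

Step 1: lead(4x⁸ + 29x⁷ + 12x⁶ − 35x⁴ − 81x³ + 25x² − 47) ÷ lead(D) = 4x⁸ ÷ x² = 4x⁶. Subtract (4x⁶)·D = 4x⁸ + 32x⁷ + 32x⁶. Remainder: −3x⁷ − 20x⁶ − 35x⁴ − 81x³ + 25x² − 47.
Step 2: lead(−3x⁷ − 20x⁶ − 35x⁴ − 81x³ + 25x² − 47) ÷ lead(D) = −3x⁷ ÷ x² = −3x⁵. Subtract (−3x⁵)·D = −3x⁷ − 24x⁶ − 24x⁵. Remainder: 4x⁶ + 24x⁵ − 35x⁴ − 81x³ + 25x² − 47.
Step 3: lead(4x⁶ + 24x⁵ − 35x⁴ − 81x³ + 25x² − 47) ÷ lead(D) = 4x⁶ ÷ x² = 4x⁴. Subtract (4x⁴)·D = 4x⁶ + 32x⁵ + 32x⁴. Remainder: −8x⁵ − 67x⁴ − 81x³ + 25x² − 47.
Step 4: lead(−8x⁵ − 67x⁴ − 81x³ + 25x² − 47) ÷ lead(D) = −8x⁵ ÷ x² = −8x³. Subtract (−8x³)·D = −8x⁵ − 64x⁴ − 64x³. Remainder: −3x⁴ − 17x³ + 25x² − 47.
Step 5: lead(−3x⁴ − 17x³ + 25x² − 47) ÷ lead(D) = −3x⁴ ÷ x² = −3x². Subtract (−3x²)·D = −3x⁴ − 24x³ − 24x². Remainder: 7x³ + 49x² − 47.
Step 6: lead(7x³ + 49x² − 47) ÷ lead(D) = 7x³ ÷ x² = 7x. Subtract (7x)·D = 7x³ + 56x² + 56x. Remainder: −7x² − 56x − 47.
Step 7: lead(−7x² − 56x − 47) ÷ lead(D) = −7x² ÷ x² = −7. Subtract (−7)·D = −7x² − 56x − 56. Remainder: 9.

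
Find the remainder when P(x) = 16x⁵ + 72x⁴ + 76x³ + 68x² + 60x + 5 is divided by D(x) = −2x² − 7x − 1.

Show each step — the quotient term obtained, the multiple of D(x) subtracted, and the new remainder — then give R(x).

Step 1: lead(16x⁵ + 72x⁴ + 76x³ + 68x² + 60x + 5) ÷ lead(D) = 16x⁵ ÷ −2x² = −8x³. Subtract (−8x³)·D = 16x⁵ + 56x⁴ + 8x³. Remainder: 16x⁴ + 68x³ + 68x² + 60x + 5.
Step 2: lead(16x⁴ + 68x³ + 68x² + 60x + 5) ÷ lead(D) = 16x⁴ ÷ −2x² = −8x². Subtract (−8x²)·D = 16x⁴ + 56x³ + 8x². Remainder: 12x³ + 60x² + 60x + 5.
Step 3: lead(12x³ + 60x² + 60x + 5) ÷ lead(D) = 12x³ ÷ −2x² = −6x. Subtract (−6x)·D = 12x³ + 42x² + 6x. Remainder: 18x² + 54x + 5.
Step 4: lead(18x² + 54x + 5) ÷ lead(D) = 18x² ÷ −2x² = −9. Subtract (−9)·D = 18x² + 63x + 9. Remainder: −9x − 4.

R(x) = −9x − 4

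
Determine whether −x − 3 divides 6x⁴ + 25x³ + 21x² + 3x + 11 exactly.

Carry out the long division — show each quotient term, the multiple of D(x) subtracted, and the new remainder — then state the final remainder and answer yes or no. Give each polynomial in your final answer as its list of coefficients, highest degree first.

Step 1: lead(6x⁴ + 25x³ + 21x² + 3x + 11) ÷ lead(D) = 6x⁴ ÷ −x = −6x³. Subtract (−6x³)·D = 6x⁴ + 18x³. Remainder: 7x³ + 21x² + 3x + 11.
Step 2: lead(7x³ + 21x² + 3x + 11) ÷ lead(D) = 7x³ ÷ −x = −7x². Subtract (−7x²)·D = 7x³ + 21x². Remainder: 3x + 11.
Step 3: lead(3x + 11) ÷ lead(D) = 3x ÷ −x = −3. Subtract (−3)·D = 3x + 9. Remainder: 2.

R = [2], so D(x) is not a factor of P(x). no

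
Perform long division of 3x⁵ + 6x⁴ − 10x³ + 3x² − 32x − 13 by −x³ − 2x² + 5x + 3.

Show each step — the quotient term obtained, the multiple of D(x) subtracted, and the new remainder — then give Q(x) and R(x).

Step 1: lead(3x⁵ + 6x⁴ − 10x³ + 3x² − 32x − 13) ÷ lead(D) = 3x⁵ ÷ −x³ = −3x². Subtract (−3x²)·D = 3x⁵ + 6x⁴ − 15x³ − 9x². Remainder: 5x³ + 12x² − 32x − 13.
Step 2: lead(5x³ + 12x² − 32x − 13) ÷ lead(D) = 5x³ ÷ −x³ = −5. Subtract (−5)·D = 5x³ + 10x² − 25x − 15. Remainder: 2x² − 7x + 2.

Q(x) = −3x² − 5; R(x) = 2x² − 7x + 2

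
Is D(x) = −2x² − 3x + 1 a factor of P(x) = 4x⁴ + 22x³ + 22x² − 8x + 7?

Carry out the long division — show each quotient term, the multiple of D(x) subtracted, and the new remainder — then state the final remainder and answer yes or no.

Step 1: lead(4x⁴ + 22x³ + 22x² − 8x + 7) ÷ lead(D) = 4x⁴ ÷ −2x² = −2x². Subtract (−2x²)·D = 4x⁴ + 6x³ − 2x². Remainder: 16x³ + 24x² − 8x + 7.
Step 2: lead(16x³ + 24x² − 8x + 7) ÷ lead(D) = 16x³ ÷ −2x² = −8x. Subtract (−8x)·D = 16x³ + 24x² − 8x. Remainder: 7.

R(x) = 7, so D(x) is not a factor of P(x). no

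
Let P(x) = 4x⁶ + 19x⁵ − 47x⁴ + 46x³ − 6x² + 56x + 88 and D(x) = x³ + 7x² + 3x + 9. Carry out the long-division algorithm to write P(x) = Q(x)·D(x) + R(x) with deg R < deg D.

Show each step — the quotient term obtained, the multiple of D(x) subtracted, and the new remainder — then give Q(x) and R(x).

Q(x) = 4x³ − 9x² + 4x + 9; R(x) = −7x + 7

Step 1: lead(4x⁶ + 19x⁵ − 47x⁴ + 46x³ − 6x² + 56x + 88) ÷ lead(D) = 4x⁶ ÷ x³ = 4x³. Subtract (4x³)·D = 4x⁶ + 28x⁵ + 12x⁴ + 36x³. Remainder: −9x⁵ − 59x⁴ + 10x³ − 6x² + 56x + 88.
Step 2: lead(−9x⁵ − 59x⁴ + 10x³ − 6x² + 56x + 88) ÷ lead(D) = −9x⁵ ÷ x³ = −9x². Subtract (−9x²)·D = −9x⁵ − 63x⁴ − 27x³ − 81x². Remainder: 4x⁴ + 37x³ + 75x² + 56x + 88.
Step 3: lead(4x⁴ + 37x³ + 75x² + 56x + 88) ÷ lead(D) = 4x⁴ ÷ x³ = 4x. Subtract (4x)·D = 4x⁴ + 28x³ + 12x² + 36x. Remainder: 9x³ + 63x² + 20x + 88.
Step 4: lead(9x³ + 63x² + 20x + 88) ÷ lead(D) = 9x³ ÷ x³ = 9. Subtract (9)·D = 9x³ + 63x² + 27x + 81. Remainder: −7x + 7.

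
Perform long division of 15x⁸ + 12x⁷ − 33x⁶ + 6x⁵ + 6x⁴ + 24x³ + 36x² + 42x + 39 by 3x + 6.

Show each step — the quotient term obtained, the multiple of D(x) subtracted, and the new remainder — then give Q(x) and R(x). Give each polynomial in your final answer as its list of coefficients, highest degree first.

Step 1: lead(15x⁸ + 12x⁷ − 33x⁶ + 6x⁵ + 6x⁴ + 24x³ + 36x² + 42x + 39) ÷ lead(D) = 15x⁸ ÷ 3x = 5x⁷. Subtract (5x⁷)·D = 15x⁸ + 30x⁷. Remainder: −18x⁷ − 33x⁶ + 6x⁵ + 6x⁴ + 24x³ + 36x² + 42x + 39.
Step 2: lead(−18x⁷ − 33x⁶ + 6x⁵ + 6x⁴ + 24x³ + 36x² + 42x + 39) ÷ lead(D) = −18x⁷ ÷ 3x = −6x⁶. Subtract (−6x⁶)·D = −18x⁷ − 36x⁶. Remainder: 3x⁶ + 6x⁵ + 6x⁴ + 24x³ + 36x² + 42x + 39.
Step 3: lead(3x⁶ + 6x⁵ + 6x⁴ + 24x³ + 36x² + 42x + 39) ÷ lead(D) = 3x⁶ ÷ 3x = x⁵. Subtract (x⁵)·D = 3x⁶ + 6x⁵. Remainder: 6x⁴ + 24x³ + 36x² + 42x + 39.
Step 4: lead(6x⁴ + 24x³ + 36x² + 42x + 39) ÷ lead(D) = 6x⁴ ÷ 3x = 2x³. Subtract (2x³)·D = 6x⁴ + 12x³. Remainder: 12x³ + 36x² + 42x + 39.
Step 5: lead(12x³ + 36x² + 42x + 39) ÷ lead(D) = 12x³ ÷ 3x = 4x². Subtract (4x²)·D = 12x³ + 24x². Remainder: 12x² + 42x + 39.
Step 6: lead(12x² + 42x + 39) ÷ lead(D) = 12x² ÷ 3x = 4x. Subtract (4x)·D = 12x² + 24x. Remainder: 18x + 39.
Step 7: lead(18x + 39) ÷ lead(D) = 18x ÷ 3x = 6. Subtract (6)·D = 18x + 36. Remainder: 3.

Q = [5, -6, 1, 0, 2, 4, 4, 6]; R = [3]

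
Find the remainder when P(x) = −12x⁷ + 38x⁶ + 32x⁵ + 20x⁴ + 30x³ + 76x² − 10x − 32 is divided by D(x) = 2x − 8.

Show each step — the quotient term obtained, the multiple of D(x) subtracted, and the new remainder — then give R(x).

Step 1: lead(−12x⁷ + 38x⁶ + 32x⁵ + 20x⁴ + 30x³ + 76x² − 10x − 32) ÷ lead(D) = −12x⁷ ÷ 2x = −6x⁶. Subtract (−6x⁶)·D = −12x⁷ + 48x⁶. Remainder: −10x⁶ + 32x⁵ + 20x⁴ + 30x³ + 76x² − 10x − 32.
Step 2: lead(−10x⁶ + 32x⁵ + 20x⁴ + 30x³ + 76x² − 10x − 32) ÷ lead(D) = −10x⁶ ÷ 2x = −5x⁵. Subtract (−5x⁵)·D = −10x⁶ + 40x⁵. Remainder: −8x⁵ + 20x⁴ + 30x³ + 76x² − 10x − 32.
Step 3: lead(−8x⁵ + 20x⁴ + 30x³ + 76x² − 10x − 32) ÷ lead(D) = −8x⁵ ÷ 2x = −4x⁴. Subtract (−4x⁴)·D = −8x⁵ + 32x⁴. Remainder: −12x⁴ + 30x³ + 76x² − 10x − 32.
Step 4: lead(−12x⁴ + 30x³ + 76x² − 10x − 32) ÷ lead(D) = −12x⁴ ÷ 2x = −6x³. Subtract (−6x³)·D = −12x⁴ + 48x³. Remainder: −18x³ + 76x² − 10x − 32.
Step 5: lead(−18x³ + 76x² − 10x − 32) ÷ lead(D) = −18x³ ÷ 2x = −9x². Subtract (−9x²)·D = −18x³ + 72x². Remainder: 4x² − 10x − 32.
Step 6: lead(4x² − 10x − 32) ÷ lead(D) = 4x² ÷ 2x = 2x. Subtract (2x)·D = 4x² − 16x. Remainder: 6x − 32.
Step 7: lead(6x − 32) ÷ lead(D) = 6x ÷ 2x = 3. Subtract (3)·D = 6x − 24. Remainder: −8.

R(x) = −8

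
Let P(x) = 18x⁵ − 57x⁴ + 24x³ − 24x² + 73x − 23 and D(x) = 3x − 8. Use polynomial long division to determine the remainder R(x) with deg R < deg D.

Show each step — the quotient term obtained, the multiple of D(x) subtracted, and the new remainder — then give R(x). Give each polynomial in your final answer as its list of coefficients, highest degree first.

Step 1: lead(18x⁵ − 57x⁴ + 24x³ − 24x² + 73x − 23) ÷ lead(D) = 18x⁵ ÷ 3x = 6x⁴. Subtract (6x⁴)·D = 18x⁵ − 48x⁴. Remainder: −9x⁴ + 24x³ − 24x² + 73x − 23.
Step 2: lead(−9x⁴ + 24x³ − 24x² + 73x − 23) ÷ lead(D) = −9x⁴ ÷ 3x = −3x³. Subtract (−3x³)·D = −9x⁴ + 24x³. Remainder: −24x² + 73x − 23.
Step 3: lead(−24x² + 73x − 23) ÷ lead(D) = −24x² ÷ 3x = −8x. Subtract (−8x)·D = −24x² + 64x. Remainder: 9x − 23.
Step 4: lead(9x − 23) ÷ lead(D) = 9x ÷ 3x = 3. Subtract (3)·D = 9x − 24. Remainder: 1.

R = [1]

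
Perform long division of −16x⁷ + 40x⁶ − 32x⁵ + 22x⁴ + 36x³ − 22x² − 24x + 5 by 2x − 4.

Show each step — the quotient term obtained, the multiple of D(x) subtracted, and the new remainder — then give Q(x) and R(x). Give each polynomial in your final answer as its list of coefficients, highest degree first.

Q = [-8, 4, -8, -5, 8, 5, -2]; R = [-3]

Step 1: lead(−16x⁷ + 40x⁶ − 32x⁵ + 22x⁴ + 36x³ − 22x² − 24x + 5) ÷ lead(D) = −16x⁷ ÷ 2x = −8x⁶. Subtract (−8x⁶)·D = −16x⁷ + 32x⁶. Remainder: 8x⁶ − 32x⁵ + 22x⁴ + 36x³ − 22x² − 24x + 5.
Step 2: lead(8x⁶ − 32x⁵ + 22x⁴ + 36x³ − 22x² − 24x + 5) ÷ lead(D) = 8x⁶ ÷ 2x = 4x⁵. Subtract (4x⁵)·D = 8x⁶ − 16x⁵. Remainder: −16x⁵ + 22x⁴ + 36x³ − 22x² − 24x + 5.
Step 3: lead(−16x⁵ + 22x⁴ + 36x³ − 22x² − 24x + 5) ÷ lead(D) = −16x⁵ ÷ 2x = −8x⁴. Subtract (−8x⁴)·D = −16x⁵ + 32x⁴. Remainder: −10x⁴ + 36x³ − 22x² − 24x + 5.
Step 4: lead(−10x⁴ + 36x³ − 22x² − 24x + 5) ÷ lead(D) = −10x⁴ ÷ 2x = −5x³. Subtract (−5x³)·D = −10x⁴ + 20x³. Remainder: 16x³ − 22x² − 24x + 5.
Step 5: lead(16x³ − 22x² − 24x + 5) ÷ lead(D) = 16x³ ÷ 2x = 8x². Subtract (8x²)·D = 16x³ − 32x². Remainder: 10x² − 24x + 5.
Step 6: lead(10x² − 24x + 5) ÷ lead(D) = 10x² ÷ 2x = 5x. Subtract (5x)·D = 10x² − 20x. Remainder: −4x + 5.
Step 7: lead(−4x + 5) ÷ lead(D) = −4x ÷ 2x = −2. Subtract (−2)·D = −4x + 8. Remainder: −3.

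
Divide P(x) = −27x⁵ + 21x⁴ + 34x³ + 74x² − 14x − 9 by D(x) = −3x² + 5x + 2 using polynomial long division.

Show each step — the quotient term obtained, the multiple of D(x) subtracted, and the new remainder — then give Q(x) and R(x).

Q(x) = 9x³ + 8x² + 8x − 6; R(x) = 3

Step 1: lead(−27x⁵ + 21x⁴ + 34x³ + 74x² − 14x − 9) ÷ lead(D) = −27x⁵ ÷ −3x² = 9x³. Subtract (9x³)·D = −27x⁵ + 45x⁴ + 18x³. Remainder: −24x⁴ + 16x³ + 74x² − 14x − 9.
Step 2: lead(−24x⁴ + 16x³ + 74x² − 14x − 9) ÷ lead(D) = −24x⁴ ÷ −3x² = 8x². Subtract (8x²)·D = −24x⁴ + 40x³ + 16x². Remainder: −24x³ + 58x² − 14x − 9.
Step 3: lead(−24x³ + 58x² − 14x − 9) ÷ lead(D) = −24x³ ÷ −3x² = 8x. Subtract (8x)·D = −24x³ + 40x² + 16x. Remainder: 18x² − 30x − 9.
Step 4: lead(18x² − 30x − 9) ÷ lead(D) = 18x² ÷ −3x² = −6. Subtract (−6)·D = 18x² − 30x − 12. Remainder: 3.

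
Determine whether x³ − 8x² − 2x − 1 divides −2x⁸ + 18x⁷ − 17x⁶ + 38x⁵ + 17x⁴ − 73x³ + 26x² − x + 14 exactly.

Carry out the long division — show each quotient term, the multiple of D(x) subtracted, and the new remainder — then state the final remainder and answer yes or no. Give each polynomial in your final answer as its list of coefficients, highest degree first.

R = [-4, -4, 8], so D(x) is not a factor of P(x). no

Step 1: lead(−2x⁸ + 18x⁷ − 17x⁶ + 38x⁵ + 17x⁴ − 73x³ + 26x² − x + 14) ÷ lead(D) = −2x⁸ ÷ x³ = −2x⁵. Subtract (−2x⁵)·D = −2x⁸ + 16x⁷ + 4x⁶ + 2x⁵. Remainder: 2x⁷ − 21x⁶ + 36x⁵ + 17x⁴ − 73x³ + 26x² − x + 14.
Step 2: lead(2x⁷ − 21x⁶ + 36x⁵ + 17x⁴ − 73x³ + 26x² − x + 14) ÷ lead(D) = 2x⁷ ÷ x³ = 2x⁴. Subtract (2x⁴)·D = 2x⁷ − 16x⁶ − 4x⁵ − 2x⁴. Remainder: −5x⁶ + 40x⁵ + 19x⁴ − 73x³ + 26x² − x + 14.
Step 3: lead(−5x⁶ + 40x⁵ + 19x⁴ − 73x³ + 26x² − x + 14) ÷ lead(D) = −5x⁶ ÷ x³ = −5x³. Subtract (−5x³)·D = −5x⁶ + 40x⁵ + 10x⁴ + 5x³. Remainder: 9x⁴ − 78x³ + 26x² − x + 14.
Step 4: lead(9x⁴ − 78x³ + 26x² − x + 14) ÷ lead(D) = 9x⁴ ÷ x³ = 9x. Subtract (9x)·D = 9x⁴ − 72x³ − 18x² − 9x. Remainder: −6x³ + 44x² + 8x + 14.
Step 5: lead(−6x³ + 44x² + 8x + 14) ÷ lead(D) = −6x³ ÷ x³ = −6. Subtract (−6)·D = −6x³ + 48x² + 12x + 6. Remainder: −4x² − 4x + 8.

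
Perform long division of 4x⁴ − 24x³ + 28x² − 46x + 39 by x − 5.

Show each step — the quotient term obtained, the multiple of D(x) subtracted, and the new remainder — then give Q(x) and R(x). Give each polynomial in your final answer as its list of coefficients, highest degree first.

Step 1: lead(4x⁴ − 24x³ + 28x² − 46x + 39) ÷ lead(D) = 4x⁴ ÷ x = 4x³. Subtract (4x³)·D = 4x⁴ − 20x³. Remainder: −4x³ + 28x² − 46x + 39.
Step 2: lead(−4x³ + 28x² − 46x + 39) ÷ lead(D) = −4x³ ÷ x = −4x². Subtract (−4x²)·D = −4x³ + 20x². Remainder: 8x² − 46x + 39.
Step 3: lead(8x² − 46x + 39) ÷ lead(D) = 8x² ÷ x = 8x. Subtract (8x)·D = 8x² − 40x. Remainder: −6x + 39.
Step 4: lead(−6x + 39) ÷ lead(D) = −6x ÷ x = −6. Subtract (−6)·D = −6x + 30. Remainder: 9.

Q = [4, -4, 8, -6]; R = [9]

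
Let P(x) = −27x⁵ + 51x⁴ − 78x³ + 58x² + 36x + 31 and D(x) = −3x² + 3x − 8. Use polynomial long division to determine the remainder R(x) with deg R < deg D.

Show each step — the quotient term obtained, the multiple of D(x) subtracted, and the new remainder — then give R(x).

Step 1: lead(−27x⁵ + 51x⁴ − 78x³ + 58x² + 36x + 31) ÷ lead(D) = −27x⁵ ÷ −3x² = 9x³. Subtract (9x³)·D = −27x⁵ + 27x⁴ − 72x³. Remainder: 24x⁴ − 6x³ + 58x² + 36x + 31.
Step 2: lead(24x⁴ − 6x³ + 58x² + 36x + 31) ÷ lead(D) = 24x⁴ ÷ −3x² = −8x². Subtract (−8x²)·D = 24x⁴ − 24x³ + 64x². Remainder: 18x³ − 6x² + 36x + 31.
Step 3: lead(18x³ − 6x² + 36x + 31) ÷ lead(D) = 18x³ ÷ −3x² = −6x. Subtract (−6x)·D = 18x³ − 18x² + 48x. Remainder: 12x² − 12x + 31.
Step 4: lead(12x² − 12x + 31) ÷ lead(D) = 12x² ÷ −3x² = −4. Subtract (−4)·D = 12x² − 12x + 32. Remainder: −1.

R(x) = −1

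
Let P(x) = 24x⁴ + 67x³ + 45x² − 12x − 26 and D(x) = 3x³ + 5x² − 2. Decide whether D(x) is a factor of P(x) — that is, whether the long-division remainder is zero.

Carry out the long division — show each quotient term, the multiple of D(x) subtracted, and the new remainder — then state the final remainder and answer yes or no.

Step 1: lead(24x⁴ + 67x³ + 45x² − 12x − 26) ÷ lead(D) = 24x⁴ ÷ 3x³ = 8x. Subtract (8x)·D = 24x⁴ + 40x³ − 16x. Remainder: 27x³ + 45x² + 4x − 26.
Step 2: lead(27x³ + 45x² + 4x − 26) ÷ lead(D) = 27x³ ÷ 3x³ = 9. Subtract (9)·D = 27x³ + 45x² − 18. Remainder: 4x − 8.

R(x) = 4x − 8, so D(x) is not a factor of P(x). no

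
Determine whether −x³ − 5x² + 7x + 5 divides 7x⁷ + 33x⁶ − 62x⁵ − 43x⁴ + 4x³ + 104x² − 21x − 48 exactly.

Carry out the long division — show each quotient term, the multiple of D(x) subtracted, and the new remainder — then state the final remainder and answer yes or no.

R(x) = −8, so D(x) is not a factor of P(x). no

Step 1: lead(7x⁷ + 33x⁶ − 62x⁵ − 43x⁴ + 4x³ + 104x² − 21x − 48) ÷ lead(D) = 7x⁷ ÷ −x³ = −7x⁴. Subtract (−7x⁴)·D = 7x⁷ + 35x⁶ − 49x⁵ − 35x⁴. Remainder: −2x⁶ − 13x⁵ − 8x⁴ + 4x³ + 104x² − 21x − 48.
Step 2: lead(−2x⁶ − 13x⁵ − 8x⁴ + 4x³ + 104x² − 21x − 48) ÷ lead(D) = −2x⁶ ÷ −x³ = 2x³. Subtract (2x³)·D = −2x⁶ − 10x⁵ + 14x⁴ + 10x³. Remainder: −3x⁵ − 22x⁴ − 6x³ + 104x² − 21x − 48.
Step 3: lead(−3x⁵ − 22x⁴ − 6x³ + 104x² − 21x − 48) ÷ lead(D) = −3x⁵ ÷ −x³ = 3x². Subtract (3x²)·D = −3x⁵ − 15x⁴ + 21x³ + 15x². Remainder: −7x⁴ − 27x³ + 89x² − 21x − 48.
Step 4: lead(−7x⁴ − 27x³ + 89x² − 21x − 48) ÷ lead(D) = −7x⁴ ÷ −x³ = 7x. Subtract (7x)·D = −7x⁴ − 35x³ + 49x² + 35x. Remainder: 8x³ + 40x² − 56x − 48.
Step 5: lead(8x³ + 40x² − 56x − 48) ÷ lead(D) = 8x³ ÷ −x³ = −8. Subtract (−8)·D = 8x³ + 40x² − 56x − 40. Remainder: −8.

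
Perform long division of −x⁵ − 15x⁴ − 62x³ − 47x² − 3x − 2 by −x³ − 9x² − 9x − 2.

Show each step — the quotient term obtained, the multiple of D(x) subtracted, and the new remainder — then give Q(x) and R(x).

Step 1: lead(−x⁵ − 15x⁴ − 62x³ − 47x² − 3x − 2) ÷ lead(D) = −x⁵ ÷ −x³ = x². Subtract (x²)·D = −x⁵ − 9x⁴ − 9x³ − 2x². Remainder: −6x⁴ − 53x³ − 45x² − 3x − 2.
Step 2: lead(−6x⁴ − 53x³ − 45x² − 3x − 2) ÷ lead(D) = −6x⁴ ÷ −x³ = 6x. Subtract (6x)·D = −6x⁴ − 54x³ − 54x² − 12x. Remainder: x³ + 9x² + 9x − 2.
Step 3: lead(x³ + 9x² + 9x − 2) ÷ lead(D) = x³ ÷ −x³ = −1. Subtract (−1)·D = x³ + 9x² + 9x + 2. Remainder: −4.

Q(x) = x² + 6x − 1; R(x) = −4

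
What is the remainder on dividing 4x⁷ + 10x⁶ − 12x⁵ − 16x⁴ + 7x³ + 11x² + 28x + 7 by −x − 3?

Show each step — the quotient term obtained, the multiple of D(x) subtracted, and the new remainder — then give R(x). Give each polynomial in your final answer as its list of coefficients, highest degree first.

Step 1: lead(4x⁷ + 10x⁶ − 12x⁵ − 16x⁴ + 7x³ + 11x² + 28x + 7) ÷ lead(D) = 4x⁷ ÷ −x = −4x⁶. Subtract (−4x⁶)·D = 4x⁷ + 12x⁶. Remainder: −2x⁶ − 12x⁵ − 16x⁴ + 7x³ + 11x² + 28x + 7.
Step 2: lead(−2x⁶ − 12x⁵ − 16x⁴ + 7x³ + 11x² + 28x + 7) ÷ lead(D) = −2x⁶ ÷ −x = 2x⁵. Subtract (2x⁵)·D = −2x⁶ − 6x⁵. Remainder: −6x⁵ − 16x⁴ + 7x³ + 11x² + 28x + 7.
Step 3: lead(−6x⁵ − 16x⁴ + 7x³ + 11x² + 28x + 7) ÷ lead(D) = −6x⁵ ÷ −x = 6x⁴. Subtract (6x⁴)·D = −6x⁵ − 18x⁴. Remainder: 2x⁴ + 7x³ + 11x² + 28x + 7.
Step 4: lead(2x⁴ + 7x³ + 11x² + 28x + 7) ÷ lead(D) = 2x⁴ ÷ −x = −2x³. Subtract (−2x³)·D = 2x⁴ + 6x³. Remainder: x³ + 11x² + 28x + 7.
Step 5: lead(x³ + 11x² + 28x + 7) ÷ lead(D) = x³ ÷ −x = −x². Subtract (−x²)·D = x³ + 3x². Remainder: 8x² + 28x + 7.
Step 6: lead(8x² + 28x + 7) ÷ lead(D) = 8x² ÷ −x = −8x. Subtract (−8x)·D = 8x² + 24x. Remainder: 4x + 7.
Step 7: lead(4x + 7) ÷ lead(D) = 4x ÷ −x = −4. Subtract (−4)·D = 4x + 12. Remainder: −5.

R = [-5]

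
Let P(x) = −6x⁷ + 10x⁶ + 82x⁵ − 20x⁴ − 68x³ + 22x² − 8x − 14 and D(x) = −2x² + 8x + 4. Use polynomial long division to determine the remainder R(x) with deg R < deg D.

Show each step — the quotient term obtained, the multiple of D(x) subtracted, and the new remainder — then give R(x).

Step 1: lead(−6x⁷ + 10x⁶ + 82x⁵ − 20x⁴ − 68x³ + 22x² − 8x − 14) ÷ lead(D) = −6x⁷ ÷ −2x² = 3x⁵. Subtract (3x⁵)·D = −6x⁷ + 24x⁶ + 12x⁵. Remainder: −14x⁶ + 70x⁵ − 20x⁴ − 68x³ + 22x² − 8x − 14.
Step 2: lead(−14x⁶ + 70x⁵ − 20x⁴ − 68x³ + 22x² − 8x − 14) ÷ lead(D) = −14x⁶ ÷ −2x² = 7x⁴. Subtract (7x⁴)·D = −14x⁶ + 56x⁵ + 28x⁴. Remainder: 14x⁵ − 48x⁴ − 68x³ + 22x² − 8x − 14.
Step 3: lead(14x⁵ − 48x⁴ − 68x³ + 22x² − 8x − 14) ÷ lead(D) = 14x⁵ ÷ −2x² = −7x³. Subtract (−7x³)·D = 14x⁵ − 56x⁴ − 28x³. Remainder: 8x⁴ − 40x³ + 22x² − 8x − 14.
Step 4: lead(8x⁴ − 40x³ + 22x² − 8x − 14) ÷ lead(D) = 8x⁴ ÷ −2x² = −4x². Subtract (−4x²)·D = 8x⁴ − 32x³ − 16x². Remainder: −8x³ + 38x² − 8x − 14.
Step 5: lead(−8x³ + 38x² − 8x − 14) ÷ lead(D) = −8x³ ÷ −2x² = 4x. Subtract (4x)·D = −8x³ + 32x² + 16x. Remainder: 6x² − 24x − 14.
Step 6: lead(6x² − 24x − 14) ÷ lead(D) = 6x² ÷ −2x² = −3. Subtract (−3)·D = 6x² − 24x − 12. Remainder: −2.

R(x) = −2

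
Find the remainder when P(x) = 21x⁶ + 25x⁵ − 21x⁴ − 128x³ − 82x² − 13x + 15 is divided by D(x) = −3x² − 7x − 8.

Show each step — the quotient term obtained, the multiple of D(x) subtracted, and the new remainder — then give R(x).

R(x) = 6x − 9

Step 1: lead(21x⁶ + 25x⁵ − 21x⁴ − 128x³ − 82x² − 13x + 15) ÷ lead(D) = 21x⁶ ÷ −3x² = −7x⁴. Subtract (−7x⁴)·D = 21x⁶ + 49x⁵ + 56x⁴. Remainder: −24x⁵ − 77x⁴ − 128x³ − 82x² − 13x + 15.
Step 2: lead(−24x⁵ − 77x⁴ − 128x³ − 82x² − 13x + 15) ÷ lead(D) = −24x⁵ ÷ −3x² = 8x³. Subtract (8x³)·D = −24x⁵ − 56x⁴ − 64x³. Remainder: −21x⁴ − 64x³ − 82x² − 13x + 15.
Step 3: lead(−21x⁴ − 64x³ − 82x² − 13x + 15) ÷ lead(D) = −21x⁴ ÷ −3x² = 7x². Subtract (7x²)·D = −21x⁴ − 49x³ − 56x². Remainder: −15x³ − 26x² − 13x + 15.
Step 4: lead(−15x³ − 26x² − 13x + 15) ÷ lead(D) = −15x³ ÷ −3x² = 5x. Subtract (5x)·D = −15x³ − 35x² − 40x. Remainder: 9x² + 27x + 15.
Step 5: lead(9x² + 27x + 15) ÷ lead(D) = 9x² ÷ −3x² = −3. Subtract (−3)·D = 9x² + 21x + 24. Remainder: 6x − 9.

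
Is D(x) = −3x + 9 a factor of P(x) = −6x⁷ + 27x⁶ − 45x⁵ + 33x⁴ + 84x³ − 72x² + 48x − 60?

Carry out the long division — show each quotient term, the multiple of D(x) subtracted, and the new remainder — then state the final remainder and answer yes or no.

Step 1: lead(−6x⁷ + 27x⁶ − 45x⁵ + 33x⁴ + 84x³ − 72x² + 48x − 60) ÷ lead(D) = −6x⁷ ÷ −3x = 2x⁶. Subtract (2x⁶)·D = −6x⁷ + 18x⁶. Remainder: 9x⁶ − 45x⁵ + 33x⁴ + 84x³ − 72x² + 48x − 60.
Step 2: lead(9x⁶ − 45x⁵ + 33x⁴ + 84x³ − 72x² + 48x − 60) ÷ lead(D) = 9x⁶ ÷ −3x = −3x⁵. Subtract (−3x⁵)·D = 9x⁶ − 27x⁵. Remainder: −18x⁵ + 33x⁴ + 84x³ − 72x² + 48x − 60.
Step 3: lead(−18x⁵ + 33x⁴ + 84x³ − 72x² + 48x − 60) ÷ lead(D) = −18x⁵ ÷ −3x = 6x⁴. Subtract (6x⁴)·D = −18x⁵ + 54x⁴. Remainder: −21x⁴ + 84x³ − 72x² + 48x − 60.
Step 4: lead(−21x⁴ + 84x³ − 72x² + 48x − 60) ÷ lead(D) = −21x⁴ ÷ −3x = 7x³. Subtract (7x³)·D = −21x⁴ + 63x³. Remainder: 21x³ − 72x² + 48x − 60.
Step 5: lead(21x³ − 72x² + 48x − 60) ÷ lead(D) = 21x³ ÷ −3x = −7x². Subtract (−7x²)·D = 21x³ − 63x². Remainder: −9x² + 48x − 60.
Step 6: lead(−9x² + 48x − 60) ÷ lead(D) = −9x² ÷ −3x = 3x. Subtract (3x)·D = −9x² + 27x. Remainder: 21x − 60.
Step 7: lead(21x − 60) ÷ lead(D) = 21x ÷ −3x = −7. Subtract (−7)·D = 21x − 63. Remainder: 3.

R(x) = 3, so D(x) is not a factor of P(x). no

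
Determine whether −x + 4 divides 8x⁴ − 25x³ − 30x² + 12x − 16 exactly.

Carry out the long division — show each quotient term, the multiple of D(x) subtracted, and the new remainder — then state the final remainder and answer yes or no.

R(x) = 0, so D(x) is a factor of P(x). yes

Step 1: lead(8x⁴ − 25x³ − 30x² + 12x − 16) ÷ lead(D) = 8x⁴ ÷ −x = −8x³. Subtract (−8x³)·D = 8x⁴ − 32x³. Remainder: 7x³ − 30x² + 12x − 16.
Step 2: lead(7x³ − 30x² + 12x − 16) ÷ lead(D) = 7x³ ÷ −x = −7x². Subtract (−7x²)·D = 7x³ − 28x². Remainder: −2x² + 12x − 16.
Step 3: lead(−2x² + 12x − 16) ÷ lead(D) = −2x² ÷ −x = 2x. Subtract (2x)·D = −2x² + 8x. Remainder: 4x − 16.
Step 4: lead(4x − 16) ÷ lead(D) = 4x ÷ −x = −4. Subtract (−4)·D = 4x − 16. Remainder: 0.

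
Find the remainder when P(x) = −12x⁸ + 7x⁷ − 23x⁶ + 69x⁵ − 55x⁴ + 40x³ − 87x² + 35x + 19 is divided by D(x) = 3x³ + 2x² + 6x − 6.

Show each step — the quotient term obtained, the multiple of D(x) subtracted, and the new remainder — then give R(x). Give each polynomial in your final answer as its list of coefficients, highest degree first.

Step 1: lead(−12x⁸ + 7x⁷ − 23x⁶ + 69x⁵ − 55x⁴ + 40x³ − 87x² + 35x + 19) ÷ lead(D) = −12x⁸ ÷ 3x³ = −4x⁵. Subtract (−4x⁵)·D = −12x⁸ − 8x⁷ − 24x⁶ + 24x⁵. Remainder: 15x⁷ + x⁶ + 45x⁵ − 55x⁴ + 40x³ − 87x² + 35x + 19.
Step 2: lead(15x⁷ + x⁶ + 45x⁵ − 55x⁴ + 40x³ − 87x² + 35x + 19) ÷ lead(D) = 15x⁷ ÷ 3x³ = 5x⁴. Subtract (5x⁴)·D = 15x⁷ + 10x⁶ + 30x⁵ − 30x⁴. Remainder: −9x⁶ + 15x⁵ − 25x⁴ + 40x³ − 87x² + 35x + 19.
Step 3: lead(−9x⁶ + 15x⁵ − 25x⁴ + 40x³ − 87x² + 35x + 19) ÷ lead(D) = −9x⁶ ÷ 3x³ = −3x³. Subtract (−3x³)·D = −9x⁶ − 6x⁵ − 18x⁴ + 18x³. Remainder: 21x⁵ − 7x⁴ + 22x³ − 87x² + 35x + 19.
Step 4: lead(21x⁵ − 7x⁴ + 22x³ − 87x² + 35x + 19) ÷ lead(D) = 21x⁵ ÷ 3x³ = 7x². Subtract (7x²)·D = 21x⁵ + 14x⁴ + 42x³ − 42x². Remainder: −21x⁴ − 20x³ − 45x² + 35x + 19.
Step 5: lead(−21x⁴ − 20x³ − 45x² + 35x + 19) ÷ lead(D) = −21x⁴ ÷ 3x³ = −7x. Subtract (−7x)·D = −21x⁴ − 14x³ − 42x² + 42x. Remainder: −6x³ − 3x² − 7x + 19.
Step 6: lead(−6x³ − 3x² − 7x + 19) ÷ lead(D) = −6x³ ÷ 3x³ = −2. Subtract (−2)·D = −6x³ − 4x² − 12x + 12. Remainder: x² + 5x + 7.

R = [1, 5, 7]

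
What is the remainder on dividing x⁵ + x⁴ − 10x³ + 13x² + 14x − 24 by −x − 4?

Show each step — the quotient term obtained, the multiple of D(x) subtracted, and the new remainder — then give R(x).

R(x) = 0

Step 1: lead(x⁵ + x⁴ − 10x³ + 13x² + 14x − 24) ÷ lead(D) = x⁵ ÷ −x = −x⁴. Subtract (−x⁴)·D = x⁵ + 4x⁴. Remainder: −3x⁴ − 10x³ + 13x² + 14x − 24.
Step 2: lead(−3x⁴ − 10x³ + 13x² + 14x − 24) ÷ lead(D) = −3x⁴ ÷ −x = 3x³. Subtract (3x³)·D = −3x⁴ − 12x³. Remainder: 2x³ + 13x² + 14x − 24.
Step 3: lead(2x³ + 13x² + 14x − 24) ÷ lead(D) = 2x³ ÷ −x = −2x². Subtract (−2x²)·D = 2x³ + 8x². Remainder: 5x² + 14x − 24.
Step 4: lead(5x² + 14x − 24) ÷ lead(D) = 5x² ÷ −x = −5x. Subtract (−5x)·D = 5x² + 20x. Remainder: −6x − 24.
Step 5: lead(−6x − 24) ÷ lead(D) = −6x ÷ −x = 6. Subtract (6)·D = −6x − 24. Remainder: 0.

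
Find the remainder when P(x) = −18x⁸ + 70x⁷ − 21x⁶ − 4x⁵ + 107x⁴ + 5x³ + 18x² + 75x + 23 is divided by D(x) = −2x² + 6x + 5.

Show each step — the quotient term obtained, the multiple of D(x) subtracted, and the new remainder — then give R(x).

Step 1: lead(−18x⁸ + 70x⁷ − 21x⁶ − 4x⁵ + 107x⁴ + 5x³ + 18x² + 75x + 23) ÷ lead(D) = −18x⁸ ÷ −2x² = 9x⁶. Subtract (9x⁶)·D = −18x⁸ + 54x⁷ + 45x⁶. Remainder: 16x⁷ − 66x⁶ − 4x⁵ + 107x⁴ + 5x³ + 18x² + 75x + 23.
Step 2: lead(16x⁷ − 66x⁶ − 4x⁵ + 107x⁴ + 5x³ + 18x² + 75x + 23) ÷ lead(D) = 16x⁷ ÷ −2x² = −8x⁵. Subtract (−8x⁵)·D = 16x⁷ − 48x⁶ − 40x⁵. Remainder: −18x⁶ + 36x⁵ + 107x⁴ + 5x³ + 18x² + 75x + 23.
Step 3: lead(−18x⁶ + 36x⁵ + 107x⁴ + 5x³ + 18x² + 75x + 23) ÷ lead(D) = −18x⁶ ÷ −2x² = 9x⁴. Subtract (9x⁴)·D = −18x⁶ + 54x⁵ + 45x⁴. Remainder: −18x⁵ + 62x⁴ + 5x³ + 18x² + 75x + 23.
Step 4: lead(−18x⁵ + 62x⁴ + 5x³ + 18x² + 75x + 23) ÷ lead(D) = −18x⁵ ÷ −2x² = 9x³. Subtract (9x³)·D = −18x⁵ + 54x⁴ + 45x³. Remainder: 8x⁴ − 40x³ + 18x² + 75x + 23.
Step 5: lead(8x⁴ − 40x³ + 18x² + 75x + 23) ÷ lead(D) = 8x⁴ ÷ −2x² = −4x². Subtract (−4x²)·D = 8x⁴ − 24x³ − 20x². Remainder: −16x³ + 38x² + 75x + 23.
Step 6: lead(−16x³ + 38x² + 75x + 23) ÷ lead(D) = −16x³ ÷ −2x² = 8x. Subtract (8x)·D = −16x³ + 48x² + 40x. Remainder: −10x² + 35x + 23.
Step 7: lead(−10x² + 35x + 23) ÷ lead(D) = −10x² ÷ −2x² = 5. Subtract (5)·D = −10x² + 30x + 25. Remainder: 5x − 2.

R(x) = 5x − 2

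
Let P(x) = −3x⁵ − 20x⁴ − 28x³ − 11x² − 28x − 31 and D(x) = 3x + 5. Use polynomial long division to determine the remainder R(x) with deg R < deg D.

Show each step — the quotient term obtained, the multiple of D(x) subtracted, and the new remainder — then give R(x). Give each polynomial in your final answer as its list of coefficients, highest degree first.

R = [-1]

Step 1: lead(−3x⁵ − 20x⁴ − 28x³ − 11x² − 28x − 31) ÷ lead(D) = −3x⁵ ÷ 3x = −x⁴. Subtract (−x⁴)·D = −3x⁵ − 5x⁴. Remainder: −15x⁴ − 28x³ − 11x² − 28x − 31.
Step 2: lead(−15x⁴ − 28x³ − 11x² − 28x − 31) ÷ lead(D) = −15x⁴ ÷ 3x = −5x³. Subtract (−5x³)·D = −15x⁴ − 25x³. Remainder: −3x³ − 11x² − 28x − 31.
Step 3: lead(−3x³ − 11x² − 28x − 31) ÷ lead(D) = −3x³ ÷ 3x = −x². Subtract (−x²)·D = −3x³ − 5x². Remainder: −6x² − 28x − 31.
Step 4: lead(−6x² − 28x − 31) ÷ lead(D) = −6x² ÷ 3x = −2x. Subtract (−2x)·D = −6x² − 10x. Remainder: −18x − 31.
Step 5: lead(−18x − 31) ÷ lead(D) = −18x ÷ 3x = −6. Subtract (−6)·D = −18x − 30. Remainder: −1.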